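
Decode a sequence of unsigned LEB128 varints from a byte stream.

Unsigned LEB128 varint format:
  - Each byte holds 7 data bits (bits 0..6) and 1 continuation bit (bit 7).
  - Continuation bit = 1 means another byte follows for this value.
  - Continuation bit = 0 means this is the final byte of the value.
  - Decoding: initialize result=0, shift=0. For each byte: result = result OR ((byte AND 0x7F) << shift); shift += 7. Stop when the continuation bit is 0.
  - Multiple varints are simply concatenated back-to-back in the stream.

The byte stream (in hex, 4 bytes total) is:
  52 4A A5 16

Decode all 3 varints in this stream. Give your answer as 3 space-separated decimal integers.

  byte[0]=0x52 cont=0 payload=0x52=82: acc |= 82<<0 -> acc=82 shift=7 [end]
Varint 1: bytes[0:1] = 52 -> value 82 (1 byte(s))
  byte[1]=0x4A cont=0 payload=0x4A=74: acc |= 74<<0 -> acc=74 shift=7 [end]
Varint 2: bytes[1:2] = 4A -> value 74 (1 byte(s))
  byte[2]=0xA5 cont=1 payload=0x25=37: acc |= 37<<0 -> acc=37 shift=7
  byte[3]=0x16 cont=0 payload=0x16=22: acc |= 22<<7 -> acc=2853 shift=14 [end]
Varint 3: bytes[2:4] = A5 16 -> value 2853 (2 byte(s))

Answer: 82 74 2853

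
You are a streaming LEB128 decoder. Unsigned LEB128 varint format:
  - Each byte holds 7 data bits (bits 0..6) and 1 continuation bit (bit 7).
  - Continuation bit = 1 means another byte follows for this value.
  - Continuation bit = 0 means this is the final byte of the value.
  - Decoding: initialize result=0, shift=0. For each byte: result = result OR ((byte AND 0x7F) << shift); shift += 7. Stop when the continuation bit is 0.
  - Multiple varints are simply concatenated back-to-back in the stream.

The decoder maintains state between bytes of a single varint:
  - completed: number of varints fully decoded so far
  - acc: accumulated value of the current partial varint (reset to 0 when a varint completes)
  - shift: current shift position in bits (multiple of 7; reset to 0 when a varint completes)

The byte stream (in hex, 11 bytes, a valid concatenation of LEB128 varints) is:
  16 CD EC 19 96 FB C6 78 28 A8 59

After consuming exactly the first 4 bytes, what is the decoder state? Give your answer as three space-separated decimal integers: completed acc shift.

byte[0]=0x16 cont=0 payload=0x16: varint #1 complete (value=22); reset -> completed=1 acc=0 shift=0
byte[1]=0xCD cont=1 payload=0x4D: acc |= 77<<0 -> completed=1 acc=77 shift=7
byte[2]=0xEC cont=1 payload=0x6C: acc |= 108<<7 -> completed=1 acc=13901 shift=14
byte[3]=0x19 cont=0 payload=0x19: varint #2 complete (value=423501); reset -> completed=2 acc=0 shift=0

Answer: 2 0 0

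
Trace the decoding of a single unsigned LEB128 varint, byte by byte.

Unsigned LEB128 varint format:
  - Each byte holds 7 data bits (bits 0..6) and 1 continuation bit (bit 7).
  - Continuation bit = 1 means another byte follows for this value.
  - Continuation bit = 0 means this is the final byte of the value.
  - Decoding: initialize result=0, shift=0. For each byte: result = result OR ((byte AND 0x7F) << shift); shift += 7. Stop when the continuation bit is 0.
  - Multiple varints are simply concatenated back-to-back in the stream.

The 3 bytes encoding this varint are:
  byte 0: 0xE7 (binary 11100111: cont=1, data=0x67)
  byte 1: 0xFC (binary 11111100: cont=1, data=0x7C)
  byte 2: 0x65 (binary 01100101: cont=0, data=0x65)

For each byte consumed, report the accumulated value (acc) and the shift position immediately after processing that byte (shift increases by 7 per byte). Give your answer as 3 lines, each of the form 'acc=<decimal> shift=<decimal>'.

Answer: acc=103 shift=7
acc=15975 shift=14
acc=1670759 shift=21

Derivation:
byte 0=0xE7: payload=0x67=103, contrib = 103<<0 = 103; acc -> 103, shift -> 7
byte 1=0xFC: payload=0x7C=124, contrib = 124<<7 = 15872; acc -> 15975, shift -> 14
byte 2=0x65: payload=0x65=101, contrib = 101<<14 = 1654784; acc -> 1670759, shift -> 21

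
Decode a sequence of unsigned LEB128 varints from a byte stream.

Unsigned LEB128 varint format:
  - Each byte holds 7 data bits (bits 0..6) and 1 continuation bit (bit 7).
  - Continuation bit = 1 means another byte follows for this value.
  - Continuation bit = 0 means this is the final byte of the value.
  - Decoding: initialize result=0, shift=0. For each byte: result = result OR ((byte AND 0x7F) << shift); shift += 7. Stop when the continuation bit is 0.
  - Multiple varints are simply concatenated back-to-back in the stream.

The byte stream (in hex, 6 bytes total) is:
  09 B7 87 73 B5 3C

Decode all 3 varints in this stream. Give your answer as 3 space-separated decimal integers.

  byte[0]=0x09 cont=0 payload=0x09=9: acc |= 9<<0 -> acc=9 shift=7 [end]
Varint 1: bytes[0:1] = 09 -> value 9 (1 byte(s))
  byte[1]=0xB7 cont=1 payload=0x37=55: acc |= 55<<0 -> acc=55 shift=7
  byte[2]=0x87 cont=1 payload=0x07=7: acc |= 7<<7 -> acc=951 shift=14
  byte[3]=0x73 cont=0 payload=0x73=115: acc |= 115<<14 -> acc=1885111 shift=21 [end]
Varint 2: bytes[1:4] = B7 87 73 -> value 1885111 (3 byte(s))
  byte[4]=0xB5 cont=1 payload=0x35=53: acc |= 53<<0 -> acc=53 shift=7
  byte[5]=0x3C cont=0 payload=0x3C=60: acc |= 60<<7 -> acc=7733 shift=14 [end]
Varint 3: bytes[4:6] = B5 3C -> value 7733 (2 byte(s))

Answer: 9 1885111 7733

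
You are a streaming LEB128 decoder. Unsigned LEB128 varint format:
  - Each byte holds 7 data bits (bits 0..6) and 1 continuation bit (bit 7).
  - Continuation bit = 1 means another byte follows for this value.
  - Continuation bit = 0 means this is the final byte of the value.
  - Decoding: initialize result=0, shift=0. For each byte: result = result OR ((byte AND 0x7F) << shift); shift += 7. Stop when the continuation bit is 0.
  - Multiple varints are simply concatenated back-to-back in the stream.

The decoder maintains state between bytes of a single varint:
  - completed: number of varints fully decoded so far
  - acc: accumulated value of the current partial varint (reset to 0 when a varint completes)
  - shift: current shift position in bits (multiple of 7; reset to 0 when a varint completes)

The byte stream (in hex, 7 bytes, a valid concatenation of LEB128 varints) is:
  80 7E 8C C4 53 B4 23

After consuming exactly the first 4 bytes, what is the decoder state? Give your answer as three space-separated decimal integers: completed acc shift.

Answer: 1 8716 14

Derivation:
byte[0]=0x80 cont=1 payload=0x00: acc |= 0<<0 -> completed=0 acc=0 shift=7
byte[1]=0x7E cont=0 payload=0x7E: varint #1 complete (value=16128); reset -> completed=1 acc=0 shift=0
byte[2]=0x8C cont=1 payload=0x0C: acc |= 12<<0 -> completed=1 acc=12 shift=7
byte[3]=0xC4 cont=1 payload=0x44: acc |= 68<<7 -> completed=1 acc=8716 shift=14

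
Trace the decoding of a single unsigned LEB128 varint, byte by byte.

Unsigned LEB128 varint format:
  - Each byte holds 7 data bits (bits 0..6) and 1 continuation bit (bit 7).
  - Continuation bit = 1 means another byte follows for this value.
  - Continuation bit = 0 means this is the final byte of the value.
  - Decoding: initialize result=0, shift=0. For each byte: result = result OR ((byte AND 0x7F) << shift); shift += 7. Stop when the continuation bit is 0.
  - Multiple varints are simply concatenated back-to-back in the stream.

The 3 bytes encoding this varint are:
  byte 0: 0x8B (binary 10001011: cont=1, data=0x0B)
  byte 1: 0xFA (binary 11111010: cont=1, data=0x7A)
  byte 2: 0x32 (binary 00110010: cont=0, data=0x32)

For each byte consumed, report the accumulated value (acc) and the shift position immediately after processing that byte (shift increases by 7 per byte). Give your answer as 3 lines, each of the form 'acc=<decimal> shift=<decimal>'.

Answer: acc=11 shift=7
acc=15627 shift=14
acc=834827 shift=21

Derivation:
byte 0=0x8B: payload=0x0B=11, contrib = 11<<0 = 11; acc -> 11, shift -> 7
byte 1=0xFA: payload=0x7A=122, contrib = 122<<7 = 15616; acc -> 15627, shift -> 14
byte 2=0x32: payload=0x32=50, contrib = 50<<14 = 819200; acc -> 834827, shift -> 21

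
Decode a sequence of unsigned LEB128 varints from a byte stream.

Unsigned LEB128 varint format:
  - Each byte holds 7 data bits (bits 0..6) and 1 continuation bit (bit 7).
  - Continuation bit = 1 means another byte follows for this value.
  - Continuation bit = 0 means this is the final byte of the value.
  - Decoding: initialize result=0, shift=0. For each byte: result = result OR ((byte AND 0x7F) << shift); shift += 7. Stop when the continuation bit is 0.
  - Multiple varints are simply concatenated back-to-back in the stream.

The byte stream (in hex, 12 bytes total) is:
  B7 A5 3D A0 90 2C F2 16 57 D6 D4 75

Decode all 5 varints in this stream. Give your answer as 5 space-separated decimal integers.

  byte[0]=0xB7 cont=1 payload=0x37=55: acc |= 55<<0 -> acc=55 shift=7
  byte[1]=0xA5 cont=1 payload=0x25=37: acc |= 37<<7 -> acc=4791 shift=14
  byte[2]=0x3D cont=0 payload=0x3D=61: acc |= 61<<14 -> acc=1004215 shift=21 [end]
Varint 1: bytes[0:3] = B7 A5 3D -> value 1004215 (3 byte(s))
  byte[3]=0xA0 cont=1 payload=0x20=32: acc |= 32<<0 -> acc=32 shift=7
  byte[4]=0x90 cont=1 payload=0x10=16: acc |= 16<<7 -> acc=2080 shift=14
  byte[5]=0x2C cont=0 payload=0x2C=44: acc |= 44<<14 -> acc=722976 shift=21 [end]
Varint 2: bytes[3:6] = A0 90 2C -> value 722976 (3 byte(s))
  byte[6]=0xF2 cont=1 payload=0x72=114: acc |= 114<<0 -> acc=114 shift=7
  byte[7]=0x16 cont=0 payload=0x16=22: acc |= 22<<7 -> acc=2930 shift=14 [end]
Varint 3: bytes[6:8] = F2 16 -> value 2930 (2 byte(s))
  byte[8]=0x57 cont=0 payload=0x57=87: acc |= 87<<0 -> acc=87 shift=7 [end]
Varint 4: bytes[8:9] = 57 -> value 87 (1 byte(s))
  byte[9]=0xD6 cont=1 payload=0x56=86: acc |= 86<<0 -> acc=86 shift=7
  byte[10]=0xD4 cont=1 payload=0x54=84: acc |= 84<<7 -> acc=10838 shift=14
  byte[11]=0x75 cont=0 payload=0x75=117: acc |= 117<<14 -> acc=1927766 shift=21 [end]
Varint 5: bytes[9:12] = D6 D4 75 -> value 1927766 (3 byte(s))

Answer: 1004215 722976 2930 87 1927766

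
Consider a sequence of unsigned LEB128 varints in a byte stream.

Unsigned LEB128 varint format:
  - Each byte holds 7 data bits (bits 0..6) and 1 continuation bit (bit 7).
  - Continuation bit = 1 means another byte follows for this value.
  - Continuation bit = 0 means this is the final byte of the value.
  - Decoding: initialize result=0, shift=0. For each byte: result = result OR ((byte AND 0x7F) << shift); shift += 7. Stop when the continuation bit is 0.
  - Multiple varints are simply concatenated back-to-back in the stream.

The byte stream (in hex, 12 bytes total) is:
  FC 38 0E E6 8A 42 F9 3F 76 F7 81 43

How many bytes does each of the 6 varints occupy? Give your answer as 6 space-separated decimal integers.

Answer: 2 1 3 2 1 3

Derivation:
  byte[0]=0xFC cont=1 payload=0x7C=124: acc |= 124<<0 -> acc=124 shift=7
  byte[1]=0x38 cont=0 payload=0x38=56: acc |= 56<<7 -> acc=7292 shift=14 [end]
Varint 1: bytes[0:2] = FC 38 -> value 7292 (2 byte(s))
  byte[2]=0x0E cont=0 payload=0x0E=14: acc |= 14<<0 -> acc=14 shift=7 [end]
Varint 2: bytes[2:3] = 0E -> value 14 (1 byte(s))
  byte[3]=0xE6 cont=1 payload=0x66=102: acc |= 102<<0 -> acc=102 shift=7
  byte[4]=0x8A cont=1 payload=0x0A=10: acc |= 10<<7 -> acc=1382 shift=14
  byte[5]=0x42 cont=0 payload=0x42=66: acc |= 66<<14 -> acc=1082726 shift=21 [end]
Varint 3: bytes[3:6] = E6 8A 42 -> value 1082726 (3 byte(s))
  byte[6]=0xF9 cont=1 payload=0x79=121: acc |= 121<<0 -> acc=121 shift=7
  byte[7]=0x3F cont=0 payload=0x3F=63: acc |= 63<<7 -> acc=8185 shift=14 [end]
Varint 4: bytes[6:8] = F9 3F -> value 8185 (2 byte(s))
  byte[8]=0x76 cont=0 payload=0x76=118: acc |= 118<<0 -> acc=118 shift=7 [end]
Varint 5: bytes[8:9] = 76 -> value 118 (1 byte(s))
  byte[9]=0xF7 cont=1 payload=0x77=119: acc |= 119<<0 -> acc=119 shift=7
  byte[10]=0x81 cont=1 payload=0x01=1: acc |= 1<<7 -> acc=247 shift=14
  byte[11]=0x43 cont=0 payload=0x43=67: acc |= 67<<14 -> acc=1097975 shift=21 [end]
Varint 6: bytes[9:12] = F7 81 43 -> value 1097975 (3 byte(s))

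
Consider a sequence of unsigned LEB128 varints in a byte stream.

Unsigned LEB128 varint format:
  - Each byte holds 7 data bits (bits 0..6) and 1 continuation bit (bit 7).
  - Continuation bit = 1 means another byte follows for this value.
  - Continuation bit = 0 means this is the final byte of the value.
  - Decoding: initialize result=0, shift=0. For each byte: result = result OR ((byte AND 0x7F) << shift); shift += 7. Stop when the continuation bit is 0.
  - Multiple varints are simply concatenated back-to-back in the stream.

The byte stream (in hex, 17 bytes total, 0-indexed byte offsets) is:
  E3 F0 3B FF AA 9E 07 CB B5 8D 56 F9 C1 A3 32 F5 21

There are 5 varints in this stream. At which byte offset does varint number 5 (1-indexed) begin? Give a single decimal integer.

  byte[0]=0xE3 cont=1 payload=0x63=99: acc |= 99<<0 -> acc=99 shift=7
  byte[1]=0xF0 cont=1 payload=0x70=112: acc |= 112<<7 -> acc=14435 shift=14
  byte[2]=0x3B cont=0 payload=0x3B=59: acc |= 59<<14 -> acc=981091 shift=21 [end]
Varint 1: bytes[0:3] = E3 F0 3B -> value 981091 (3 byte(s))
  byte[3]=0xFF cont=1 payload=0x7F=127: acc |= 127<<0 -> acc=127 shift=7
  byte[4]=0xAA cont=1 payload=0x2A=42: acc |= 42<<7 -> acc=5503 shift=14
  byte[5]=0x9E cont=1 payload=0x1E=30: acc |= 30<<14 -> acc=497023 shift=21
  byte[6]=0x07 cont=0 payload=0x07=7: acc |= 7<<21 -> acc=15177087 shift=28 [end]
Varint 2: bytes[3:7] = FF AA 9E 07 -> value 15177087 (4 byte(s))
  byte[7]=0xCB cont=1 payload=0x4B=75: acc |= 75<<0 -> acc=75 shift=7
  byte[8]=0xB5 cont=1 payload=0x35=53: acc |= 53<<7 -> acc=6859 shift=14
  byte[9]=0x8D cont=1 payload=0x0D=13: acc |= 13<<14 -> acc=219851 shift=21
  byte[10]=0x56 cont=0 payload=0x56=86: acc |= 86<<21 -> acc=180574923 shift=28 [end]
Varint 3: bytes[7:11] = CB B5 8D 56 -> value 180574923 (4 byte(s))
  byte[11]=0xF9 cont=1 payload=0x79=121: acc |= 121<<0 -> acc=121 shift=7
  byte[12]=0xC1 cont=1 payload=0x41=65: acc |= 65<<7 -> acc=8441 shift=14
  byte[13]=0xA3 cont=1 payload=0x23=35: acc |= 35<<14 -> acc=581881 shift=21
  byte[14]=0x32 cont=0 payload=0x32=50: acc |= 50<<21 -> acc=105439481 shift=28 [end]
Varint 4: bytes[11:15] = F9 C1 A3 32 -> value 105439481 (4 byte(s))
  byte[15]=0xF5 cont=1 payload=0x75=117: acc |= 117<<0 -> acc=117 shift=7
  byte[16]=0x21 cont=0 payload=0x21=33: acc |= 33<<7 -> acc=4341 shift=14 [end]
Varint 5: bytes[15:17] = F5 21 -> value 4341 (2 byte(s))

Answer: 15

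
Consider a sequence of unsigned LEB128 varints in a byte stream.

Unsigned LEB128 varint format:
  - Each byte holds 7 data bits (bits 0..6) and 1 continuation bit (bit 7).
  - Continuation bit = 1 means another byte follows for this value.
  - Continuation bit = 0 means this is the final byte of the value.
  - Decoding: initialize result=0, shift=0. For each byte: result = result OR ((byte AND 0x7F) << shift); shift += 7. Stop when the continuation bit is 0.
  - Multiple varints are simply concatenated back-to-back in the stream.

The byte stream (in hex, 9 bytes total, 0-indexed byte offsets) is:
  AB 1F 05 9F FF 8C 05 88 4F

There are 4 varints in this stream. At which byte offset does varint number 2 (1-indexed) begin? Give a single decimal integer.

Answer: 2

Derivation:
  byte[0]=0xAB cont=1 payload=0x2B=43: acc |= 43<<0 -> acc=43 shift=7
  byte[1]=0x1F cont=0 payload=0x1F=31: acc |= 31<<7 -> acc=4011 shift=14 [end]
Varint 1: bytes[0:2] = AB 1F -> value 4011 (2 byte(s))
  byte[2]=0x05 cont=0 payload=0x05=5: acc |= 5<<0 -> acc=5 shift=7 [end]
Varint 2: bytes[2:3] = 05 -> value 5 (1 byte(s))
  byte[3]=0x9F cont=1 payload=0x1F=31: acc |= 31<<0 -> acc=31 shift=7
  byte[4]=0xFF cont=1 payload=0x7F=127: acc |= 127<<7 -> acc=16287 shift=14
  byte[5]=0x8C cont=1 payload=0x0C=12: acc |= 12<<14 -> acc=212895 shift=21
  byte[6]=0x05 cont=0 payload=0x05=5: acc |= 5<<21 -> acc=10698655 shift=28 [end]
Varint 3: bytes[3:7] = 9F FF 8C 05 -> value 10698655 (4 byte(s))
  byte[7]=0x88 cont=1 payload=0x08=8: acc |= 8<<0 -> acc=8 shift=7
  byte[8]=0x4F cont=0 payload=0x4F=79: acc |= 79<<7 -> acc=10120 shift=14 [end]
Varint 4: bytes[7:9] = 88 4F -> value 10120 (2 byte(s))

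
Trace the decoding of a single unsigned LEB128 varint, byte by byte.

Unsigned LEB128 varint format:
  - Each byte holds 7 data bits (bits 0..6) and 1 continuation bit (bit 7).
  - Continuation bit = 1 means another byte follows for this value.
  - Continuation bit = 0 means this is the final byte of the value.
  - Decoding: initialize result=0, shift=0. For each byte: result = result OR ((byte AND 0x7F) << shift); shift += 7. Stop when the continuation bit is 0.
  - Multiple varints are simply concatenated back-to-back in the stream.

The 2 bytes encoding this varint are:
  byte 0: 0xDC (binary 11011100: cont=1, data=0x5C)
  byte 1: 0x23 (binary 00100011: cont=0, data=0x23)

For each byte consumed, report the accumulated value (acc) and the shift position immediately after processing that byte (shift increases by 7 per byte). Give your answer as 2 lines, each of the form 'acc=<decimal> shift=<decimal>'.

byte 0=0xDC: payload=0x5C=92, contrib = 92<<0 = 92; acc -> 92, shift -> 7
byte 1=0x23: payload=0x23=35, contrib = 35<<7 = 4480; acc -> 4572, shift -> 14

Answer: acc=92 shift=7
acc=4572 shift=14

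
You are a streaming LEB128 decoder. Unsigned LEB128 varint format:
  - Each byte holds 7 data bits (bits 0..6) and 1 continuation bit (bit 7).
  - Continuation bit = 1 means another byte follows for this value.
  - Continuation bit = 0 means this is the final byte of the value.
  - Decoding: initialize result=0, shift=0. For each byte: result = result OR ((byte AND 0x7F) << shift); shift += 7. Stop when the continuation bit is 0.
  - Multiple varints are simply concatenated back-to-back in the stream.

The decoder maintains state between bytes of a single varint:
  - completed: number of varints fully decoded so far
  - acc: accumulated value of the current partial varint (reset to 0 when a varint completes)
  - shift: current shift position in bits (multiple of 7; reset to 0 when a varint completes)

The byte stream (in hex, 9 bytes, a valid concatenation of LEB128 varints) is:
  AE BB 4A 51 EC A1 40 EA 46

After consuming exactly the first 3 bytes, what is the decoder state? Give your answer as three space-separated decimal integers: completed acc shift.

Answer: 1 0 0

Derivation:
byte[0]=0xAE cont=1 payload=0x2E: acc |= 46<<0 -> completed=0 acc=46 shift=7
byte[1]=0xBB cont=1 payload=0x3B: acc |= 59<<7 -> completed=0 acc=7598 shift=14
byte[2]=0x4A cont=0 payload=0x4A: varint #1 complete (value=1220014); reset -> completed=1 acc=0 shift=0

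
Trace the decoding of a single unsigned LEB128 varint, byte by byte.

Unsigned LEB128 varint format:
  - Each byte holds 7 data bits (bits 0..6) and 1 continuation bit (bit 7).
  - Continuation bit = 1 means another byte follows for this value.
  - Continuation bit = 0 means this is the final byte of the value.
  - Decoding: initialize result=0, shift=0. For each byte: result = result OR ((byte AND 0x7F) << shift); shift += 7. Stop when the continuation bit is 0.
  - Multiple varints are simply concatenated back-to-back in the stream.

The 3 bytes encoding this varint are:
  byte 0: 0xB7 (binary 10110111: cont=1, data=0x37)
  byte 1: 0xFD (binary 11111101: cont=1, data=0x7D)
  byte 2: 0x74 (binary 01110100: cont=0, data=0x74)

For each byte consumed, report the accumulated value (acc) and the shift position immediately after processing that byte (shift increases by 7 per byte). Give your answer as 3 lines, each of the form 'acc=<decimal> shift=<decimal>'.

Answer: acc=55 shift=7
acc=16055 shift=14
acc=1916599 shift=21

Derivation:
byte 0=0xB7: payload=0x37=55, contrib = 55<<0 = 55; acc -> 55, shift -> 7
byte 1=0xFD: payload=0x7D=125, contrib = 125<<7 = 16000; acc -> 16055, shift -> 14
byte 2=0x74: payload=0x74=116, contrib = 116<<14 = 1900544; acc -> 1916599, shift -> 21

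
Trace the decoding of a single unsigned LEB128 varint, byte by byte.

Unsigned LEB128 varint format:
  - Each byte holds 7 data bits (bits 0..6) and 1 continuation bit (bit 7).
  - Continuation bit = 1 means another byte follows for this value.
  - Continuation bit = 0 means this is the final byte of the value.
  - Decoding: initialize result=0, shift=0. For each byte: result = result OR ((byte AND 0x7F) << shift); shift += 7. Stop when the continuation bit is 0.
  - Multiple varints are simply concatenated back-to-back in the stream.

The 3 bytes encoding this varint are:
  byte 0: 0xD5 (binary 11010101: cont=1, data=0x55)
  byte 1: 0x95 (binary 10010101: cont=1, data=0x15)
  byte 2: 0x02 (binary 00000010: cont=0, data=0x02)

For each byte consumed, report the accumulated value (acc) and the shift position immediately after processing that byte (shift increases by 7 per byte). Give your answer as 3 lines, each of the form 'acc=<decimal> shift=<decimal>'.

Answer: acc=85 shift=7
acc=2773 shift=14
acc=35541 shift=21

Derivation:
byte 0=0xD5: payload=0x55=85, contrib = 85<<0 = 85; acc -> 85, shift -> 7
byte 1=0x95: payload=0x15=21, contrib = 21<<7 = 2688; acc -> 2773, shift -> 14
byte 2=0x02: payload=0x02=2, contrib = 2<<14 = 32768; acc -> 35541, shift -> 21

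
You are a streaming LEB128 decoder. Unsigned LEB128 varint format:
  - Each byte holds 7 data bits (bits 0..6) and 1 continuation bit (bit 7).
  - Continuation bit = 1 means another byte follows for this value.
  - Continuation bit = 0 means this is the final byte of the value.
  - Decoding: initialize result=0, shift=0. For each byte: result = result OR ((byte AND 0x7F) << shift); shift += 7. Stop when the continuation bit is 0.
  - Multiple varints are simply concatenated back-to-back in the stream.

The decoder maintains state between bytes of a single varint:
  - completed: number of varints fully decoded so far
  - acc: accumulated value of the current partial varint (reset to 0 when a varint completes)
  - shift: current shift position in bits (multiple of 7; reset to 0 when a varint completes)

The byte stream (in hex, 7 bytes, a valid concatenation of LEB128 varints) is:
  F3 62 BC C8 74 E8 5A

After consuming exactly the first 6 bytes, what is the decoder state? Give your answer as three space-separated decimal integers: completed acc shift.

byte[0]=0xF3 cont=1 payload=0x73: acc |= 115<<0 -> completed=0 acc=115 shift=7
byte[1]=0x62 cont=0 payload=0x62: varint #1 complete (value=12659); reset -> completed=1 acc=0 shift=0
byte[2]=0xBC cont=1 payload=0x3C: acc |= 60<<0 -> completed=1 acc=60 shift=7
byte[3]=0xC8 cont=1 payload=0x48: acc |= 72<<7 -> completed=1 acc=9276 shift=14
byte[4]=0x74 cont=0 payload=0x74: varint #2 complete (value=1909820); reset -> completed=2 acc=0 shift=0
byte[5]=0xE8 cont=1 payload=0x68: acc |= 104<<0 -> completed=2 acc=104 shift=7

Answer: 2 104 7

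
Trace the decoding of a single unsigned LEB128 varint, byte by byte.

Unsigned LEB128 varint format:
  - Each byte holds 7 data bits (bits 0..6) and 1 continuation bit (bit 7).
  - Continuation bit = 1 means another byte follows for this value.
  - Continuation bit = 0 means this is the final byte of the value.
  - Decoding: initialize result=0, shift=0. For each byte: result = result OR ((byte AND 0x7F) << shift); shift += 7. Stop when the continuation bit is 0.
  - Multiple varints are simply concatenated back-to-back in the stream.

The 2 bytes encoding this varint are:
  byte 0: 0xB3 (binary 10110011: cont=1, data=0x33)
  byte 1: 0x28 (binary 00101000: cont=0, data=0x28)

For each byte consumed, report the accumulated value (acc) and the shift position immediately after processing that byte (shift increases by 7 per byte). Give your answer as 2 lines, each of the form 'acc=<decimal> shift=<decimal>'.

Answer: acc=51 shift=7
acc=5171 shift=14

Derivation:
byte 0=0xB3: payload=0x33=51, contrib = 51<<0 = 51; acc -> 51, shift -> 7
byte 1=0x28: payload=0x28=40, contrib = 40<<7 = 5120; acc -> 5171, shift -> 14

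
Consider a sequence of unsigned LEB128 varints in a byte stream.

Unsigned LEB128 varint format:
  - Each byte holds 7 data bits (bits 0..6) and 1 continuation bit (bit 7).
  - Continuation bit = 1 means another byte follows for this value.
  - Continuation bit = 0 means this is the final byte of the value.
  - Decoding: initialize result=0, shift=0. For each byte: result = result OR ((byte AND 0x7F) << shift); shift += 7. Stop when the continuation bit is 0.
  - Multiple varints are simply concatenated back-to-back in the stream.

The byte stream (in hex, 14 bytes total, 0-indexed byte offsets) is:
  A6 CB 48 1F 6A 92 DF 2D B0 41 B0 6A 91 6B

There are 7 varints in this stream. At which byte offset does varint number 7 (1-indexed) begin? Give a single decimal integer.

  byte[0]=0xA6 cont=1 payload=0x26=38: acc |= 38<<0 -> acc=38 shift=7
  byte[1]=0xCB cont=1 payload=0x4B=75: acc |= 75<<7 -> acc=9638 shift=14
  byte[2]=0x48 cont=0 payload=0x48=72: acc |= 72<<14 -> acc=1189286 shift=21 [end]
Varint 1: bytes[0:3] = A6 CB 48 -> value 1189286 (3 byte(s))
  byte[3]=0x1F cont=0 payload=0x1F=31: acc |= 31<<0 -> acc=31 shift=7 [end]
Varint 2: bytes[3:4] = 1F -> value 31 (1 byte(s))
  byte[4]=0x6A cont=0 payload=0x6A=106: acc |= 106<<0 -> acc=106 shift=7 [end]
Varint 3: bytes[4:5] = 6A -> value 106 (1 byte(s))
  byte[5]=0x92 cont=1 payload=0x12=18: acc |= 18<<0 -> acc=18 shift=7
  byte[6]=0xDF cont=1 payload=0x5F=95: acc |= 95<<7 -> acc=12178 shift=14
  byte[7]=0x2D cont=0 payload=0x2D=45: acc |= 45<<14 -> acc=749458 shift=21 [end]
Varint 4: bytes[5:8] = 92 DF 2D -> value 749458 (3 byte(s))
  byte[8]=0xB0 cont=1 payload=0x30=48: acc |= 48<<0 -> acc=48 shift=7
  byte[9]=0x41 cont=0 payload=0x41=65: acc |= 65<<7 -> acc=8368 shift=14 [end]
Varint 5: bytes[8:10] = B0 41 -> value 8368 (2 byte(s))
  byte[10]=0xB0 cont=1 payload=0x30=48: acc |= 48<<0 -> acc=48 shift=7
  byte[11]=0x6A cont=0 payload=0x6A=106: acc |= 106<<7 -> acc=13616 shift=14 [end]
Varint 6: bytes[10:12] = B0 6A -> value 13616 (2 byte(s))
  byte[12]=0x91 cont=1 payload=0x11=17: acc |= 17<<0 -> acc=17 shift=7
  byte[13]=0x6B cont=0 payload=0x6B=107: acc |= 107<<7 -> acc=13713 shift=14 [end]
Varint 7: bytes[12:14] = 91 6B -> value 13713 (2 byte(s))

Answer: 12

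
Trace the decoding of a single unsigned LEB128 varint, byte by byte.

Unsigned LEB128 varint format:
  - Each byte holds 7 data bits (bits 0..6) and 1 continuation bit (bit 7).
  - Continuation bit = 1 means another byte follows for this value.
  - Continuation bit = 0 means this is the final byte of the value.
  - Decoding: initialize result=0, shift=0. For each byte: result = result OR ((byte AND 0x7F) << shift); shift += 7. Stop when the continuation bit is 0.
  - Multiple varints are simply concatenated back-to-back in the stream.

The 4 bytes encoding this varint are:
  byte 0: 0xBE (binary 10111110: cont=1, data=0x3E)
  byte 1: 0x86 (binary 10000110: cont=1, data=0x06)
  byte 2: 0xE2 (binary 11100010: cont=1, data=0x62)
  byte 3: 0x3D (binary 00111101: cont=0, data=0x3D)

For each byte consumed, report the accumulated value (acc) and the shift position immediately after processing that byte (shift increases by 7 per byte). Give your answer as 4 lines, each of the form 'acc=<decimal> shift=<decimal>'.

byte 0=0xBE: payload=0x3E=62, contrib = 62<<0 = 62; acc -> 62, shift -> 7
byte 1=0x86: payload=0x06=6, contrib = 6<<7 = 768; acc -> 830, shift -> 14
byte 2=0xE2: payload=0x62=98, contrib = 98<<14 = 1605632; acc -> 1606462, shift -> 21
byte 3=0x3D: payload=0x3D=61, contrib = 61<<21 = 127926272; acc -> 129532734, shift -> 28

Answer: acc=62 shift=7
acc=830 shift=14
acc=1606462 shift=21
acc=129532734 shift=28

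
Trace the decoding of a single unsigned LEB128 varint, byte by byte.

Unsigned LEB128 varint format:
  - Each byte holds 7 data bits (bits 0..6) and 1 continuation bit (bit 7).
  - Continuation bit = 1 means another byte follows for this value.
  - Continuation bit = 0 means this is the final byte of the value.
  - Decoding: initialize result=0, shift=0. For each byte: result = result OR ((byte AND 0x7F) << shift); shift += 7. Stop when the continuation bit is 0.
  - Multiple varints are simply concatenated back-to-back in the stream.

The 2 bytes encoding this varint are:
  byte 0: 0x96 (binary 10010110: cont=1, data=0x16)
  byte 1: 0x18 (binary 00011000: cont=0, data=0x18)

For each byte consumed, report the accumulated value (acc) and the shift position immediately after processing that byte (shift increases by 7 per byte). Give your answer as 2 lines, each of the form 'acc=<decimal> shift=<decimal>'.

Answer: acc=22 shift=7
acc=3094 shift=14

Derivation:
byte 0=0x96: payload=0x16=22, contrib = 22<<0 = 22; acc -> 22, shift -> 7
byte 1=0x18: payload=0x18=24, contrib = 24<<7 = 3072; acc -> 3094, shift -> 14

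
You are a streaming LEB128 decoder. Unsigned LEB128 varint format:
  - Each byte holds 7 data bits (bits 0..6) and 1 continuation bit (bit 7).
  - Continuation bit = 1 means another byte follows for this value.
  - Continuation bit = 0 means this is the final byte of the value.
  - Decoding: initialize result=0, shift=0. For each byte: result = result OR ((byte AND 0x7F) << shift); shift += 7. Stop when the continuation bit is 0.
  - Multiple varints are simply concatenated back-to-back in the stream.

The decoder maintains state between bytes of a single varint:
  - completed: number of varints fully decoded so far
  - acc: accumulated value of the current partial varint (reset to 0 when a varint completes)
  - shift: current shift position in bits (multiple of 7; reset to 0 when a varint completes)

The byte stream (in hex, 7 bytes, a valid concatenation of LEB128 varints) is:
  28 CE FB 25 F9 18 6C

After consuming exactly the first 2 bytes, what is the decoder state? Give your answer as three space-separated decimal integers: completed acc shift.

byte[0]=0x28 cont=0 payload=0x28: varint #1 complete (value=40); reset -> completed=1 acc=0 shift=0
byte[1]=0xCE cont=1 payload=0x4E: acc |= 78<<0 -> completed=1 acc=78 shift=7

Answer: 1 78 7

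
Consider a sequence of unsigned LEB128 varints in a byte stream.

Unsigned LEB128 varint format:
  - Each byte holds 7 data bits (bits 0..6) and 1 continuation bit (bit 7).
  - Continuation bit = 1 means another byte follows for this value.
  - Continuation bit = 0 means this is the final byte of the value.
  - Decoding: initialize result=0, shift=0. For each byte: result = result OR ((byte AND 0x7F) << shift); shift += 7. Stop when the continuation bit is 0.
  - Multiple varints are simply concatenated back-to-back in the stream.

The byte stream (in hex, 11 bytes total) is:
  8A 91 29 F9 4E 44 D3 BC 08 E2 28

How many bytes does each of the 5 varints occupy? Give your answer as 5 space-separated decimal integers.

  byte[0]=0x8A cont=1 payload=0x0A=10: acc |= 10<<0 -> acc=10 shift=7
  byte[1]=0x91 cont=1 payload=0x11=17: acc |= 17<<7 -> acc=2186 shift=14
  byte[2]=0x29 cont=0 payload=0x29=41: acc |= 41<<14 -> acc=673930 shift=21 [end]
Varint 1: bytes[0:3] = 8A 91 29 -> value 673930 (3 byte(s))
  byte[3]=0xF9 cont=1 payload=0x79=121: acc |= 121<<0 -> acc=121 shift=7
  byte[4]=0x4E cont=0 payload=0x4E=78: acc |= 78<<7 -> acc=10105 shift=14 [end]
Varint 2: bytes[3:5] = F9 4E -> value 10105 (2 byte(s))
  byte[5]=0x44 cont=0 payload=0x44=68: acc |= 68<<0 -> acc=68 shift=7 [end]
Varint 3: bytes[5:6] = 44 -> value 68 (1 byte(s))
  byte[6]=0xD3 cont=1 payload=0x53=83: acc |= 83<<0 -> acc=83 shift=7
  byte[7]=0xBC cont=1 payload=0x3C=60: acc |= 60<<7 -> acc=7763 shift=14
  byte[8]=0x08 cont=0 payload=0x08=8: acc |= 8<<14 -> acc=138835 shift=21 [end]
Varint 4: bytes[6:9] = D3 BC 08 -> value 138835 (3 byte(s))
  byte[9]=0xE2 cont=1 payload=0x62=98: acc |= 98<<0 -> acc=98 shift=7
  byte[10]=0x28 cont=0 payload=0x28=40: acc |= 40<<7 -> acc=5218 shift=14 [end]
Varint 5: bytes[9:11] = E2 28 -> value 5218 (2 byte(s))

Answer: 3 2 1 3 2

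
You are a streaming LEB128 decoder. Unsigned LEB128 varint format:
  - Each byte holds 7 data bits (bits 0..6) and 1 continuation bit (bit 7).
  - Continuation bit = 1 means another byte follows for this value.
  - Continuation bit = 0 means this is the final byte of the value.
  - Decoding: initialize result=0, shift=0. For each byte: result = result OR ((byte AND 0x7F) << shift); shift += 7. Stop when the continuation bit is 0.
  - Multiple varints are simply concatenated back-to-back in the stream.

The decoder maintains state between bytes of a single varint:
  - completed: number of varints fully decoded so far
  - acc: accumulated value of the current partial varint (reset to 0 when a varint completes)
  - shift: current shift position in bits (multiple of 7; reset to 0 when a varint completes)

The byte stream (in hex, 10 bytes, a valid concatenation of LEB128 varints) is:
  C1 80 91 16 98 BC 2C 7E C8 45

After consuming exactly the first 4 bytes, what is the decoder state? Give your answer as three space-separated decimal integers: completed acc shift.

Answer: 1 0 0

Derivation:
byte[0]=0xC1 cont=1 payload=0x41: acc |= 65<<0 -> completed=0 acc=65 shift=7
byte[1]=0x80 cont=1 payload=0x00: acc |= 0<<7 -> completed=0 acc=65 shift=14
byte[2]=0x91 cont=1 payload=0x11: acc |= 17<<14 -> completed=0 acc=278593 shift=21
byte[3]=0x16 cont=0 payload=0x16: varint #1 complete (value=46415937); reset -> completed=1 acc=0 shift=0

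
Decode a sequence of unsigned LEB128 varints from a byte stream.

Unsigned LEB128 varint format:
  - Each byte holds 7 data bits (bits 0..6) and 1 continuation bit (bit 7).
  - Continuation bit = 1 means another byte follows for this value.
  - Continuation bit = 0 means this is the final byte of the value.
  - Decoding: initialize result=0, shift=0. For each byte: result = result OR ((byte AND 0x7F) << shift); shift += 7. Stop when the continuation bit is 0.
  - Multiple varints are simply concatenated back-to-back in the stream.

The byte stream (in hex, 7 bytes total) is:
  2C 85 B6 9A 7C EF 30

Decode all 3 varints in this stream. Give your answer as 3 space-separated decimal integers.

  byte[0]=0x2C cont=0 payload=0x2C=44: acc |= 44<<0 -> acc=44 shift=7 [end]
Varint 1: bytes[0:1] = 2C -> value 44 (1 byte(s))
  byte[1]=0x85 cont=1 payload=0x05=5: acc |= 5<<0 -> acc=5 shift=7
  byte[2]=0xB6 cont=1 payload=0x36=54: acc |= 54<<7 -> acc=6917 shift=14
  byte[3]=0x9A cont=1 payload=0x1A=26: acc |= 26<<14 -> acc=432901 shift=21
  byte[4]=0x7C cont=0 payload=0x7C=124: acc |= 124<<21 -> acc=260479749 shift=28 [end]
Varint 2: bytes[1:5] = 85 B6 9A 7C -> value 260479749 (4 byte(s))
  byte[5]=0xEF cont=1 payload=0x6F=111: acc |= 111<<0 -> acc=111 shift=7
  byte[6]=0x30 cont=0 payload=0x30=48: acc |= 48<<7 -> acc=6255 shift=14 [end]
Varint 3: bytes[5:7] = EF 30 -> value 6255 (2 byte(s))

Answer: 44 260479749 6255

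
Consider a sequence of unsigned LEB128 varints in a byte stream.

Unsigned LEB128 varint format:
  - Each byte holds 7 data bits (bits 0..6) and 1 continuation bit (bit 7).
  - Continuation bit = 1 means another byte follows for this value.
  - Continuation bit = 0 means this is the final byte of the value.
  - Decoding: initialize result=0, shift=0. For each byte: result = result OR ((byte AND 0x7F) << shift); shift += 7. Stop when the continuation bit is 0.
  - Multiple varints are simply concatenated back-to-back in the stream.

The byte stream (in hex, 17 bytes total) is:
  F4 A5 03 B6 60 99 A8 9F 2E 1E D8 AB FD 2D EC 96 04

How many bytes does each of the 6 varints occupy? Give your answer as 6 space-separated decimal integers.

  byte[0]=0xF4 cont=1 payload=0x74=116: acc |= 116<<0 -> acc=116 shift=7
  byte[1]=0xA5 cont=1 payload=0x25=37: acc |= 37<<7 -> acc=4852 shift=14
  byte[2]=0x03 cont=0 payload=0x03=3: acc |= 3<<14 -> acc=54004 shift=21 [end]
Varint 1: bytes[0:3] = F4 A5 03 -> value 54004 (3 byte(s))
  byte[3]=0xB6 cont=1 payload=0x36=54: acc |= 54<<0 -> acc=54 shift=7
  byte[4]=0x60 cont=0 payload=0x60=96: acc |= 96<<7 -> acc=12342 shift=14 [end]
Varint 2: bytes[3:5] = B6 60 -> value 12342 (2 byte(s))
  byte[5]=0x99 cont=1 payload=0x19=25: acc |= 25<<0 -> acc=25 shift=7
  byte[6]=0xA8 cont=1 payload=0x28=40: acc |= 40<<7 -> acc=5145 shift=14
  byte[7]=0x9F cont=1 payload=0x1F=31: acc |= 31<<14 -> acc=513049 shift=21
  byte[8]=0x2E cont=0 payload=0x2E=46: acc |= 46<<21 -> acc=96982041 shift=28 [end]
Varint 3: bytes[5:9] = 99 A8 9F 2E -> value 96982041 (4 byte(s))
  byte[9]=0x1E cont=0 payload=0x1E=30: acc |= 30<<0 -> acc=30 shift=7 [end]
Varint 4: bytes[9:10] = 1E -> value 30 (1 byte(s))
  byte[10]=0xD8 cont=1 payload=0x58=88: acc |= 88<<0 -> acc=88 shift=7
  byte[11]=0xAB cont=1 payload=0x2B=43: acc |= 43<<7 -> acc=5592 shift=14
  byte[12]=0xFD cont=1 payload=0x7D=125: acc |= 125<<14 -> acc=2053592 shift=21
  byte[13]=0x2D cont=0 payload=0x2D=45: acc |= 45<<21 -> acc=96425432 shift=28 [end]
Varint 5: bytes[10:14] = D8 AB FD 2D -> value 96425432 (4 byte(s))
  byte[14]=0xEC cont=1 payload=0x6C=108: acc |= 108<<0 -> acc=108 shift=7
  byte[15]=0x96 cont=1 payload=0x16=22: acc |= 22<<7 -> acc=2924 shift=14
  byte[16]=0x04 cont=0 payload=0x04=4: acc |= 4<<14 -> acc=68460 shift=21 [end]
Varint 6: bytes[14:17] = EC 96 04 -> value 68460 (3 byte(s))

Answer: 3 2 4 1 4 3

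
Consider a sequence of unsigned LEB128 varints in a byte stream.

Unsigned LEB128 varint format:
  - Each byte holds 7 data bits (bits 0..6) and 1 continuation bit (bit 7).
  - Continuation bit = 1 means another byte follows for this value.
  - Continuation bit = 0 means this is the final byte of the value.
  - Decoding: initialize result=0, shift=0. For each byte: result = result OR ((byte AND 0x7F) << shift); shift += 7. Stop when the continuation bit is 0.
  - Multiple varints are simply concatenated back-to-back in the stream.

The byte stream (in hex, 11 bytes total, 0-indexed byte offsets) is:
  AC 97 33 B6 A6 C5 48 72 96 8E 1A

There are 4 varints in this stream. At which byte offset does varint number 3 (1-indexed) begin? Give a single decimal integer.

Answer: 7

Derivation:
  byte[0]=0xAC cont=1 payload=0x2C=44: acc |= 44<<0 -> acc=44 shift=7
  byte[1]=0x97 cont=1 payload=0x17=23: acc |= 23<<7 -> acc=2988 shift=14
  byte[2]=0x33 cont=0 payload=0x33=51: acc |= 51<<14 -> acc=838572 shift=21 [end]
Varint 1: bytes[0:3] = AC 97 33 -> value 838572 (3 byte(s))
  byte[3]=0xB6 cont=1 payload=0x36=54: acc |= 54<<0 -> acc=54 shift=7
  byte[4]=0xA6 cont=1 payload=0x26=38: acc |= 38<<7 -> acc=4918 shift=14
  byte[5]=0xC5 cont=1 payload=0x45=69: acc |= 69<<14 -> acc=1135414 shift=21
  byte[6]=0x48 cont=0 payload=0x48=72: acc |= 72<<21 -> acc=152130358 shift=28 [end]
Varint 2: bytes[3:7] = B6 A6 C5 48 -> value 152130358 (4 byte(s))
  byte[7]=0x72 cont=0 payload=0x72=114: acc |= 114<<0 -> acc=114 shift=7 [end]
Varint 3: bytes[7:8] = 72 -> value 114 (1 byte(s))
  byte[8]=0x96 cont=1 payload=0x16=22: acc |= 22<<0 -> acc=22 shift=7
  byte[9]=0x8E cont=1 payload=0x0E=14: acc |= 14<<7 -> acc=1814 shift=14
  byte[10]=0x1A cont=0 payload=0x1A=26: acc |= 26<<14 -> acc=427798 shift=21 [end]
Varint 4: bytes[8:11] = 96 8E 1A -> value 427798 (3 byte(s))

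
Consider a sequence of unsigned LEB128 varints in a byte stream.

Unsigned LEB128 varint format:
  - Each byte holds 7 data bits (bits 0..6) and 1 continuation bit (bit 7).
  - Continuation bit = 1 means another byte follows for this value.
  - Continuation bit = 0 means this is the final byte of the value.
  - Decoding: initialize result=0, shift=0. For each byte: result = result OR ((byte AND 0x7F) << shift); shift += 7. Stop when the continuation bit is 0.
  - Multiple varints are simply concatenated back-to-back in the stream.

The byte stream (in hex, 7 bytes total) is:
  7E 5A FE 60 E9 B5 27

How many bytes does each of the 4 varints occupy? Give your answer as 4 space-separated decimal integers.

Answer: 1 1 2 3

Derivation:
  byte[0]=0x7E cont=0 payload=0x7E=126: acc |= 126<<0 -> acc=126 shift=7 [end]
Varint 1: bytes[0:1] = 7E -> value 126 (1 byte(s))
  byte[1]=0x5A cont=0 payload=0x5A=90: acc |= 90<<0 -> acc=90 shift=7 [end]
Varint 2: bytes[1:2] = 5A -> value 90 (1 byte(s))
  byte[2]=0xFE cont=1 payload=0x7E=126: acc |= 126<<0 -> acc=126 shift=7
  byte[3]=0x60 cont=0 payload=0x60=96: acc |= 96<<7 -> acc=12414 shift=14 [end]
Varint 3: bytes[2:4] = FE 60 -> value 12414 (2 byte(s))
  byte[4]=0xE9 cont=1 payload=0x69=105: acc |= 105<<0 -> acc=105 shift=7
  byte[5]=0xB5 cont=1 payload=0x35=53: acc |= 53<<7 -> acc=6889 shift=14
  byte[6]=0x27 cont=0 payload=0x27=39: acc |= 39<<14 -> acc=645865 shift=21 [end]
Varint 4: bytes[4:7] = E9 B5 27 -> value 645865 (3 byte(s))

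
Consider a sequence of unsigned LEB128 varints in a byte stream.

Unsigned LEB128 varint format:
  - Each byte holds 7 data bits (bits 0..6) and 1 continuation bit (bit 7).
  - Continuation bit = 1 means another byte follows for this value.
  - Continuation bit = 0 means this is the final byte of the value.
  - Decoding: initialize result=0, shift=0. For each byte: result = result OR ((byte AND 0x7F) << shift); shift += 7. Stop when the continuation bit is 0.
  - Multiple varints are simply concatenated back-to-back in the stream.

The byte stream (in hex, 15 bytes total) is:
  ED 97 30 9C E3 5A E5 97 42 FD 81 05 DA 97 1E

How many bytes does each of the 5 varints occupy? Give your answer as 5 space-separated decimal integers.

  byte[0]=0xED cont=1 payload=0x6D=109: acc |= 109<<0 -> acc=109 shift=7
  byte[1]=0x97 cont=1 payload=0x17=23: acc |= 23<<7 -> acc=3053 shift=14
  byte[2]=0x30 cont=0 payload=0x30=48: acc |= 48<<14 -> acc=789485 shift=21 [end]
Varint 1: bytes[0:3] = ED 97 30 -> value 789485 (3 byte(s))
  byte[3]=0x9C cont=1 payload=0x1C=28: acc |= 28<<0 -> acc=28 shift=7
  byte[4]=0xE3 cont=1 payload=0x63=99: acc |= 99<<7 -> acc=12700 shift=14
  byte[5]=0x5A cont=0 payload=0x5A=90: acc |= 90<<14 -> acc=1487260 shift=21 [end]
Varint 2: bytes[3:6] = 9C E3 5A -> value 1487260 (3 byte(s))
  byte[6]=0xE5 cont=1 payload=0x65=101: acc |= 101<<0 -> acc=101 shift=7
  byte[7]=0x97 cont=1 payload=0x17=23: acc |= 23<<7 -> acc=3045 shift=14
  byte[8]=0x42 cont=0 payload=0x42=66: acc |= 66<<14 -> acc=1084389 shift=21 [end]
Varint 3: bytes[6:9] = E5 97 42 -> value 1084389 (3 byte(s))
  byte[9]=0xFD cont=1 payload=0x7D=125: acc |= 125<<0 -> acc=125 shift=7
  byte[10]=0x81 cont=1 payload=0x01=1: acc |= 1<<7 -> acc=253 shift=14
  byte[11]=0x05 cont=0 payload=0x05=5: acc |= 5<<14 -> acc=82173 shift=21 [end]
Varint 4: bytes[9:12] = FD 81 05 -> value 82173 (3 byte(s))
  byte[12]=0xDA cont=1 payload=0x5A=90: acc |= 90<<0 -> acc=90 shift=7
  byte[13]=0x97 cont=1 payload=0x17=23: acc |= 23<<7 -> acc=3034 shift=14
  byte[14]=0x1E cont=0 payload=0x1E=30: acc |= 30<<14 -> acc=494554 shift=21 [end]
Varint 5: bytes[12:15] = DA 97 1E -> value 494554 (3 byte(s))

Answer: 3 3 3 3 3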